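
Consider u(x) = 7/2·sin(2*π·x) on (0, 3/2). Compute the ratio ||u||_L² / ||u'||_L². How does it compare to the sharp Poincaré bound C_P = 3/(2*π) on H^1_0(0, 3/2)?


||u||_L² / ||u'||_L² = 1/(2*π) < C_P = 3/(2*π).

u(x) = 7/2·sin(2*π·x), so u'(x) = 7*π*cos(2*π*x).
Writing u(x) = A·sin(kπx/L) with A = 7/2 and k = 3, use ∫_0^L sin²(kπx/L) dx = L/2 and ∫_0^L cos²(kπx/L) dx = L/2.
u² = 49/4·sin²(2*π·x) and (u')² = 49*π^2·cos²(2*π·x), and each of sin², cos² integrates to L/2 = 3/4 over (0, 3/2).
∫_0^3/2 u² dx = 147/16, so ||u||_L² = 7*sqrt(3)/4.
∫_0^3/2 (u')² dx = 147*π^2/4, so ||u'||_L² = 7*sqrt(3)*π/2.
Ratio ||u||_L² / ||u'||_L² = 1/(2*π).
Sharp Poincaré constant on H^1_0(0, 3/2) is C_P = L/π = 3/(2*π), achieved by sin(2*π/3·x).
This is the k = 3 harmonic; the ratio L/(kπ) is strictly less than C_P = L/π, consistent with the sharp inequality ||u||_L² ≤ C_P ||u'||_L².


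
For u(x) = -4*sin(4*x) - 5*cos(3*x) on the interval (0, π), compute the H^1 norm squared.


||u||_{H^1(0,π)}^2 = 3200/7 + 261*π

u'(x) = 15*sin(3*x) - 16*cos(4*x).
Expand u² and (u')² and integrate term by term on (0, π), using: for integers n ≥ 1, ∫_0^π sin²(nx) dx = ∫_0^π cos²(nx) dx = π/2; for n ≠ n', ∫_0^π sin(nx)sin(n'x) dx = ∫_0^π cos(nx)cos(n'x) dx = 0; and by product-to-sum, ∫_0^π sin(nx)cos(n'x) dx = ½∫_0^π [sin((n+n')x) + sin((n−n')x)] dx, which is 0 when n+n' is even and 2n/(n²−n'²) when n+n' is odd (it need not vanish on (0, π)).
  u² squared terms: (-5)²·∫cos(3x)² dx = 25·π/2 = 25*π/2;  (-4)²·∫sin(4x)² dx = 16·π/2 = 8*π.
  u² cross terms: 2·(-5)·(-4)·∫cos(3x)·sin(4x) dx = 40·(8/7) = 320/7.
  So ∫_0^π u² dx = 25*π/2 + 8*π + 320/7 = 320/7 + 41*π/2.
  (u')² squared terms: (-16)²·∫cos(4x)² dx = 256·π/2 = 128*π;  (15)²·∫sin(3x)² dx = 225·π/2 = 225*π/2.
  (u')² cross terms: 2·(-16)·(15)·∫cos(4x)·sin(3x) dx = -480·(-6/7) = 2880/7.
  So ∫_0^π (u')² dx = 128*π + 225*π/2 + 2880/7 = 2880/7 + 481*π/2.
||u||_{H^1}^2 = (320/7 + 41*π/2) + (2880/7 + 481*π/2) = 3200/7 + 261*π.


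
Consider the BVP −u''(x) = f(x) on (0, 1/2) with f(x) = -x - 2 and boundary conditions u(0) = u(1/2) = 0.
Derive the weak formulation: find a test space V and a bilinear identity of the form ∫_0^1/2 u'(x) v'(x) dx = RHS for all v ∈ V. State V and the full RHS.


V = H^1_0(0, 1/2) (so v(0) = v(1/2) = 0); weak form: ∫_0^1/2 u'v' dx = ∫_0^1/2 (-x - 2) v dx for all v ∈ V.

Multiply both sides by a test function v and integrate from 0 to 1/2:
  ∫_0^1/2 −u''(x) v(x) dx = ∫_0^1/2 f(x) v(x) dx.
Integrate the LHS by parts once:
  ∫_0^1/2 −u'' v dx = −[u'(x) v(x)]_0^1/2 + ∫_0^1/2 u'(x) v'(x) dx.
Thus ∫_0^1/2 u'(x) v'(x) dx = ∫_0^1/2 f(x) v(x) dx + [u'(x) v(x)]_0^1/2.
Choose V so that boundary terms are either known or forced to vanish.
u is Dirichlet: u(0) = u(1/2) = 0. Let V = H^1_0(0, 1/2); then v(0) = v(1/2) = 0, and [u' v]_0^1/2 = 0.
Weak formulation: find u (satisfying any essential BC) such that ∫_0^1/2 u'(x) v'(x) dx = ∫_0^1/2 f v dx for all v ∈ V.
Substituting f(x) = -x - 2, the right-hand side is ∫_0^1/2 (-x - 2) v dx.


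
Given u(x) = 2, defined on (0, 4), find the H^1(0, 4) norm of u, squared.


||u||_{H^1}^2 = 16

The H^1 norm (squared) on an interval (0, L) is
  ||u||_{H^1}^2 = ∫_0^L u(x)^2 dx + ∫_0^L u'(x)^2 dx.
Compute u'(x) = 0.
Then u(x)^2 = 4 and u'(x)^2 = 0.
Integrate each monomial from 0 to 4 using ∫_0^4 c·x^n dx = c·4^(n+1)/(n+1):
  ∫_0^4 u(x)^2 dx = ∫_0^4 (4) dx. Term by term:
    ∫_0^4 4 dx = 16.
  ∫_0^4 u'(x)^2 dx = ∫_0^4 (0) dx. Term by term:
    ∫_0^4 0 dx = 0.
Adding: ||u||_{H^1}^2 = 16 + 0 = 16.


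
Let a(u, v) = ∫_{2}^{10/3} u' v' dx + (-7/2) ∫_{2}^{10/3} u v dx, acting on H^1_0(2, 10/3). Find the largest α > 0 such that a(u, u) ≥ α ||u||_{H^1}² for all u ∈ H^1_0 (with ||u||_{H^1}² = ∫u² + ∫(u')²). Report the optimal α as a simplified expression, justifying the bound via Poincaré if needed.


α = (-56 + 9*π^2)/(16 + 9*π^2)

Coercivity of a(·,·) on H^1_0(2, 10/3) means a(u, u) ≥ α ||u||_{H^1}² for every u ∈ H^1_0.
The interval has length L = 4/3, and Poincaré/coercivity depend only on L. Here a(u, u) = ∫(u')² + (-7/2)·∫u².
Here c = -7/2 < 0 with |c| < (π/L)² = 9*π^2/16, so coercivity still holds. The condition a(u,u) ≥ α||u||_{H^1}² reads (1−α)∫(u')² ≥ (α−c)∫u². Any admissible α is ≤ 1 (rapidly oscillating u have ∫u²/∫(u')² → 0), and α = 1 would force 0 ≥ (1−c)∫u², impossible since c < 1; so 1−α > 0. By the sharp Poincaré inequality on H^1_0 of an interval of length L, ∫(u')² ≥ (π/L)²∫u² with equality for the first sine mode sin(π(x−x₀)/L) (x₀ the left endpoint), so the inequality holds for all u iff (1−α)(π/L)² ≥ α − c, i.e. α ≤ ((π/L)² + c)/((π/L)² + 1) = (1 + c(L/π)²)/(1 + (L/π)²). (Direct route, valid since c ≤ 0: Poincaré gives c∫u² ≥ c(L/π)²∫(u')², so a(u,u) ≥ (1 + c(L/π)²)∫(u')², while ||u||_{H^1}² ≤ (1 + (L/π)²)∫(u')²; dividing yields the same α.) With (π/L)² = 9*π^2/16 and c = -7/2, the largest admissible constant is α = ((π/L)² + c)/((π/L)² + 1).
Simplifying, α = (-56 + 9*π^2)/(16 + 9*π^2).


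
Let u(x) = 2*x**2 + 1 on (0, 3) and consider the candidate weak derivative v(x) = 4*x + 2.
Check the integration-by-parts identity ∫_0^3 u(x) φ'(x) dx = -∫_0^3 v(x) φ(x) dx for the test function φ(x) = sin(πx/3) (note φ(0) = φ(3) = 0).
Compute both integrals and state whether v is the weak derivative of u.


LHS = -36/π, RHS = -48/π. No, v is not the weak derivative of u.

u(x) = 2*x**2 + 1, classical derivative u'(x) = 4*x.
φ(x) = sin(πx/3), so φ'(x) = π*cos(π*x/3)/3.
Note φ(0) = φ(3) = 0, so the boundary term u·φ vanishes.
LHS = ∫_0^3 u(x) φ'(x) dx = ∫_0^3 (2*π*x^2*cos(π*x/3)/3 + π*cos(π*x/3)/3) dx. Term by term:
  ∫_0^3 π*cos(π*x/3)/3 dx = 0;  ∫_0^3 2*π*x^2*cos(π*x/3)/3 dx = -36/π.
Sum: 0 − 36/π = -36/π.
So LHS = -36/π.
∫_0^3 v(x) φ(x) dx = ∫_0^3 (4*x*sin(π*x/3) + 2*sin(π*x/3)) dx. Term by term:
  ∫_0^3 2*sin(π*x/3) dx = 12/π;  ∫_0^3 4*x*sin(π*x/3) dx = 36/π.
Sum: 12/π + 36/π = 48/π.
So RHS = -∫_0^3 v(x) φ(x) dx = -48/π.
LHS − RHS = 12/π ≠ 0, so the identity fails.
(For a valid weak derivative the identity must hold for EVERY test function, in particular this one. The failure shows v is NOT the weak derivative of u.)
Correct weak derivative would be u'(x) = 4*x.


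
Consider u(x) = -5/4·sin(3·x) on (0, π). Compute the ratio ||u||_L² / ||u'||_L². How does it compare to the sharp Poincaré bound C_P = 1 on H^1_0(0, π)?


||u||_L² / ||u'||_L² = 1/3 < C_P = 1.

u(x) = -5/4·sin(3·x), so u'(x) = -15*cos(3*x)/4.
Writing u(x) = A·sin(kπx/L) with A = -5/4 and k = 3, use ∫_0^L sin²(kπx/L) dx = L/2 and ∫_0^L cos²(kπx/L) dx = L/2.
u² = 25/16·sin²(3·x) and (u')² = 225/16·cos²(3·x), and each of sin², cos² integrates to L/2 = π/2 over (0, π).
∫_0^π u² dx = 25*π/32, so ||u||_L² = 5*sqrt(2)*sqrt(π)/8.
∫_0^π (u')² dx = 225*π/32, so ||u'||_L² = 15*sqrt(2)*sqrt(π)/8.
Ratio ||u||_L² / ||u'||_L² = 1/3.
Sharp Poincaré constant on H^1_0(0, π) is C_P = L/π = 1, achieved by sin(x).
This is the k = 3 harmonic; the ratio L/(kπ) is strictly less than C_P = L/π, consistent with the sharp inequality ||u||_L² ≤ C_P ||u'||_L².


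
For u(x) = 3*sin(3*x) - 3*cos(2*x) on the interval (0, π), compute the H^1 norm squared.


||u||_{H^1(0,π)}^2 = -108 + 135*π/2

u'(x) = 6*sin(2*x) + 9*cos(3*x).
Expand u² and (u')² and integrate term by term on (0, π), using: for integers n ≥ 1, ∫_0^π sin²(nx) dx = ∫_0^π cos²(nx) dx = π/2; for n ≠ n', ∫_0^π sin(nx)sin(n'x) dx = ∫_0^π cos(nx)cos(n'x) dx = 0; and by product-to-sum, ∫_0^π sin(nx)cos(n'x) dx = ½∫_0^π [sin((n+n')x) + sin((n−n')x)] dx, which is 0 when n+n' is even and 2n/(n²−n'²) when n+n' is odd (it need not vanish on (0, π)).
  u² squared terms: (-3)²·∫cos(2x)² dx = 9·π/2 = 9*π/2;  (3)²·∫sin(3x)² dx = 9·π/2 = 9*π/2.
  u² cross terms: 2·(-3)·(3)·∫cos(2x)·sin(3x) dx = -18·(6/5) = -108/5.
  So ∫_0^π u² dx = 9*π/2 + 9*π/2 − 108/5 = -108/5 + 9*π.
  (u')² squared terms: (6)²·∫sin(2x)² dx = 36·π/2 = 18*π;  (9)²·∫cos(3x)² dx = 81·π/2 = 81*π/2.
  (u')² cross terms: 2·(6)·(9)·∫sin(2x)·cos(3x) dx = 108·(-4/5) = -432/5.
  So ∫_0^π (u')² dx = 18*π + 81*π/2 − 432/5 = -432/5 + 117*π/2.
||u||_{H^1}^2 = (-108/5 + 9*π) + (-432/5 + 117*π/2) = -108 + 135*π/2.


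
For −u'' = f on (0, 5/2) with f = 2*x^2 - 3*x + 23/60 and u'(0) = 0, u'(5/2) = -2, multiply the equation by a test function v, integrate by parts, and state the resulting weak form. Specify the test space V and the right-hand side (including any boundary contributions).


V = H^1(0, 5/2) (v unrestricted at boundary; u is determined up to an additive constant); weak form: ∫_0^5/2 u'v' dx = ∫_0^5/2 (2*x^2 - 3*x + 23/60) v dx − 2·v(5/2) for all v ∈ V.

Multiply both sides by a test function v and integrate from 0 to 5/2:
  ∫_0^5/2 −u''(x) v(x) dx = ∫_0^5/2 f(x) v(x) dx.
Integrate the LHS by parts once:
  ∫_0^5/2 −u'' v dx = −[u'(x) v(x)]_0^5/2 + ∫_0^5/2 u'(x) v'(x) dx.
Thus ∫_0^5/2 u'(x) v'(x) dx = ∫_0^5/2 f(x) v(x) dx + [u'(x) v(x)]_0^5/2.
Choose V so that boundary terms are either known or forced to vanish.
u has inhomogeneous Neumann u'(0) = 0, u'(5/2) = -2. [u' v]_0^5/2 = (-2)·v(5/2) − (0)·v(0) = − 2·v(5/2). Take V = H^1(0, 5/2); boundary term becomes part of RHS.
Weak formulation: find u (satisfying any essential BC) such that ∫_0^5/2 u'(x) v'(x) dx = ∫_0^5/2 f v dx − 2·v(5/2) for all v ∈ V (Neumann data are natural BCs: they enter the RHS as boundary terms).
Substituting f(x) = 2*x^2 - 3*x + 23/60, the right-hand side is ∫_0^5/2 (2*x^2 - 3*x + 23/60) v dx − 2·v(5/2).
Compatibility check (pure Neumann): taking v ≡ 1 ∈ V gives 0 = ∫_0^5/2 f dx + (-2) − (0), i.e. ∫_0^5/2 f dx must equal u'(0) − u'(5/2) = 2. Indeed ∫_0^5/2 (2*x^2 - 3*x + 23/60) dx = 2, so the data are compatible. The solution is then unique only up to an additive constant (fix it e.g. by requiring ∫_0^5/2 u dx = 0).


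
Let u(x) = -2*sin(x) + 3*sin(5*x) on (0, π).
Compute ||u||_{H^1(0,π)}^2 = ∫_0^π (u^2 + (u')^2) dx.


||u||_{H^1(0,π)}^2 = 121*π

u'(x) = -2*cos(x) + 15*cos(5*x).
Expand u² and (u')² and integrate term by term on (0, π), using: for integers n ≥ 1, ∫_0^π sin²(nx) dx = ∫_0^π cos²(nx) dx = π/2; for n ≠ n', ∫_0^π sin(nx)sin(n'x) dx = ∫_0^π cos(nx)cos(n'x) dx = 0; and by product-to-sum, ∫_0^π sin(nx)cos(n'x) dx = ½∫_0^π [sin((n+n')x) + sin((n−n')x)] dx, which is 0 when n+n' is even and 2n/(n²−n'²) when n+n' is odd (it need not vanish on (0, π)).
  u² squared terms: (-2)²·∫sin(x)² dx = 4·π/2 = 2*π;  (3)²·∫sin(5x)² dx = 9·π/2 = 9*π/2.
  u² cross terms: 2·(-2)·(3)·∫sin(x)·sin(5x) dx = -12·(0) = 0.
  So ∫_0^π u² dx = 2*π + 9*π/2 + 0 = 13*π/2.
  (u')² squared terms: (-2)²·∫cos(x)² dx = 4·π/2 = 2*π;  (15)²·∫cos(5x)² dx = 225·π/2 = 225*π/2.
  (u')² cross terms: 2·(-2)·(15)·∫cos(x)·cos(5x) dx = -60·(0) = 0.
  So ∫_0^π (u')² dx = 2*π + 225*π/2 + 0 = 229*π/2.
||u||_{H^1}^2 = (13*π/2) + (229*π/2) = 121*π.


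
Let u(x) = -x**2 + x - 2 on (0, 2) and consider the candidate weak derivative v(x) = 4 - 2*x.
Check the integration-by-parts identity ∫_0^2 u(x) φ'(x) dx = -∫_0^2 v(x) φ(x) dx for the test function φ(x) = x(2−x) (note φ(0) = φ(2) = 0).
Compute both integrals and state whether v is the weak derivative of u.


LHS = 4/3, RHS = -8/3. No, v is not the weak derivative of u.

u(x) = -x**2 + x - 2, classical derivative u'(x) = 1 - 2*x.
φ(x) = x(2−x), so φ'(x) = 2 - 2*x.
Note φ(0) = φ(2) = 0, so the boundary term u·φ vanishes.
LHS = ∫_0^2 u(x) φ'(x) dx = ∫_0^2 (2*x^3 - 4*x^2 + 6*x - 4) dx. Term by term:
  ∫_0^2 2*x^3 dx = 8;  ∫_0^2 -4*x^2 dx = -32/3;  ∫_0^2 6*x dx = 12;
  ∫_0^2 -4 dx = -8.
Sum: 8 − 32/3 + 12 − 8 = 4/3.
So LHS = 4/3.
∫_0^2 v(x) φ(x) dx = ∫_0^2 (2*x^3 - 8*x^2 + 8*x) dx. Term by term:
  ∫_0^2 2*x^3 dx = 8;  ∫_0^2 -8*x^2 dx = -64/3;  ∫_0^2 8*x dx = 16.
Sum: 8 − 64/3 + 16 = 8/3.
So RHS = -∫_0^2 v(x) φ(x) dx = -8/3.
LHS − RHS = 4 ≠ 0, so the identity fails.
(For a valid weak derivative the identity must hold for EVERY test function, in particular this one. The failure shows v is NOT the weak derivative of u.)
Correct weak derivative would be u'(x) = 1 - 2*x.


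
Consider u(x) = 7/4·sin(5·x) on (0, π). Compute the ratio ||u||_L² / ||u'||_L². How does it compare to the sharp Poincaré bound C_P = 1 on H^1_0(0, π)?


||u||_L² / ||u'||_L² = 1/5 < C_P = 1.

u(x) = 7/4·sin(5·x), so u'(x) = 35*cos(5*x)/4.
Writing u(x) = A·sin(kπx/L) with A = 7/4 and k = 5, use ∫_0^L sin²(kπx/L) dx = L/2 and ∫_0^L cos²(kπx/L) dx = L/2.
u² = 49/16·sin²(5·x) and (u')² = 1225/16·cos²(5·x), and each of sin², cos² integrates to L/2 = π/2 over (0, π).
∫_0^π u² dx = 49*π/32, so ||u||_L² = 7*sqrt(2)*sqrt(π)/8.
∫_0^π (u')² dx = 1225*π/32, so ||u'||_L² = 35*sqrt(2)*sqrt(π)/8.
Ratio ||u||_L² / ||u'||_L² = 1/5.
Sharp Poincaré constant on H^1_0(0, π) is C_P = L/π = 1, achieved by sin(x).
This is the k = 5 harmonic; the ratio L/(kπ) is strictly less than C_P = L/π, consistent with the sharp inequality ||u||_L² ≤ C_P ||u'||_L².


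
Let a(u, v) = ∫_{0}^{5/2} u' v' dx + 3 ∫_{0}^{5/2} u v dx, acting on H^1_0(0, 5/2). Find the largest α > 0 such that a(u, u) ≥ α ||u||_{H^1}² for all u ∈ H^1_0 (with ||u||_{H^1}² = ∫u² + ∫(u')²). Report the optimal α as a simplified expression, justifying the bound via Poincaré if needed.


α = 1

Coercivity of a(·,·) on H^1_0(0, 5/2) means a(u, u) ≥ α ||u||_{H^1}² for every u ∈ H^1_0.
The interval has length L = 5/2, and Poincaré/coercivity depend only on L. Here a(u, u) = ∫(u')² + (3)·∫u².
Here c = 3 ≥ 1, so a(u,u) = ∫(u')² + c∫u² ≥ ∫(u')² + ∫u² = ||u||_{H^1}², i.e. α = 1 works. No larger α is possible: a(u,u) ≥ α||u||_{H^1}² means (1−α)∫(u')² ≥ (α−c)∫u², and for the modes u_n = sin(nπ(x−x₀)/L) (x₀ the left endpoint) one has ∫u_n²/∫(u_n')² = (L/(nπ))² → 0, so a(u_n,u_n)/||u_n||_{H^1}² → 1. Hence the optimal constant is α = 1.
Therefore α = 1.


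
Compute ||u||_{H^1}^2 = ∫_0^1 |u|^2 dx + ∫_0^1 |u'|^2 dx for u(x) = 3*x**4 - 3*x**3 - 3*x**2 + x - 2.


||u||_{H^1}^2 = 5657/420

The H^1 norm (squared) on an interval (0, L) is
  ||u||_{H^1}^2 = ∫_0^L u(x)^2 dx + ∫_0^L u'(x)^2 dx.
Compute u'(x) = 12*x**3 - 9*x**2 - 6*x + 1.
Then u(x)^2 = 9*x**8 - 18*x**7 - 9*x**6 + 24*x**5 - 9*x**4 + 6*x**3 + 13*x**2 - 4*x + 4 and u'(x)^2 = 144*x**6 - 216*x**5 - 63*x**4 + 132*x**3 + 18*x**2 - 12*x + 1.
Integrate each monomial from 0 to 1 using ∫_0^1 c·x^n dx = c·1^(n+1)/(n+1):
  ∫_0^1 u(x)^2 dx = ∫_0^1 (9*x^8 - 18*x^7 - 9*x^6 + 24*x^5 - 9*x^4 + 6*x^3 + 13*x^2 - 4*x + 4) dx. Term by term:
    ∫_0^1 9*x^8 dx = 1;  ∫_0^1 -18*x^7 dx = -9/4;  ∫_0^1 -9*x^6 dx = -9/7;
    ∫_0^1 24*x^5 dx = 4;  ∫_0^1 -9*x^4 dx = -9/5;  ∫_0^1 6*x^3 dx = 3/2;
    ∫_0^1 13*x^2 dx = 13/3;  ∫_0^1 -4*x dx = -2;  ∫_0^1 4 dx = 4.
  Sum: 1 − 9/4 − 9/7 + 4 − 9/5 + 3/2 + 13/3 − 2 + 4 = 3149/420.
  ∫_0^1 u'(x)^2 dx = ∫_0^1 (144*x^6 - 216*x^5 - 63*x^4 + 132*x^3 + 18*x^2 - 12*x + 1) dx. Term by term:
    ∫_0^1 144*x^6 dx = 144/7;  ∫_0^1 -216*x^5 dx = -36;  ∫_0^1 -63*x^4 dx = -63/5;
    ∫_0^1 132*x^3 dx = 33;  ∫_0^1 18*x^2 dx = 6;  ∫_0^1 -12*x dx = -6;
    ∫_0^1 1 dx = 1.
  Sum: 144/7 − 36 − 63/5 + 33 + 6 − 6 + 1 = 209/35.
Adding: ||u||_{H^1}^2 = 3149/420 + 209/35 = 5657/420.


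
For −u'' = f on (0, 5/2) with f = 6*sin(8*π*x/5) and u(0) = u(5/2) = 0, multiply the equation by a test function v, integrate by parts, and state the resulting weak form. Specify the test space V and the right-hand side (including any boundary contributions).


V = H^1_0(0, 5/2) (so v(0) = v(5/2) = 0); weak form: ∫_0^5/2 u'v' dx = ∫_0^5/2 (6*sin(8*π*x/5)) v dx for all v ∈ V.

Multiply both sides by a test function v and integrate from 0 to 5/2:
  ∫_0^5/2 −u''(x) v(x) dx = ∫_0^5/2 f(x) v(x) dx.
Integrate the LHS by parts once:
  ∫_0^5/2 −u'' v dx = −[u'(x) v(x)]_0^5/2 + ∫_0^5/2 u'(x) v'(x) dx.
Thus ∫_0^5/2 u'(x) v'(x) dx = ∫_0^5/2 f(x) v(x) dx + [u'(x) v(x)]_0^5/2.
Choose V so that boundary terms are either known or forced to vanish.
u is Dirichlet: u(0) = u(5/2) = 0. Let V = H^1_0(0, 5/2); then v(0) = v(5/2) = 0, and [u' v]_0^5/2 = 0.
Weak formulation: find u (satisfying any essential BC) such that ∫_0^5/2 u'(x) v'(x) dx = ∫_0^5/2 f v dx for all v ∈ V.
Substituting f(x) = 6*sin(8*π*x/5), the right-hand side is ∫_0^5/2 (6*sin(8*π*x/5)) v dx.


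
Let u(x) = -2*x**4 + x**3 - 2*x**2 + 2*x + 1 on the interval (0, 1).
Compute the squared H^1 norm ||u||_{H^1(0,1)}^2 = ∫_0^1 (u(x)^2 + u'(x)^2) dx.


||u||_{H^1}^2 = 2711/315

The H^1 norm (squared) on an interval (0, L) is
  ||u||_{H^1}^2 = ∫_0^L u(x)^2 dx + ∫_0^L u'(x)^2 dx.
Compute u'(x) = -8*x**3 + 3*x**2 - 4*x + 2.
Then u(x)^2 = 4*x**8 - 4*x**7 + 9*x**6 - 12*x**5 + 4*x**4 - 6*x**3 + 4*x + 1 and u'(x)^2 = 64*x**6 - 48*x**5 + 73*x**4 - 56*x**3 + 28*x**2 - 16*x + 4.
Integrate each monomial from 0 to 1 using ∫_0^1 c·x^n dx = c·1^(n+1)/(n+1):
  ∫_0^1 u(x)^2 dx = ∫_0^1 (4*x^8 - 4*x^7 + 9*x^6 - 12*x^5 + 4*x^4 - 6*x^3 + 4*x + 1) dx. Term by term:
    ∫_0^1 4*x^8 dx = 4/9;  ∫_0^1 -4*x^7 dx = -1/2;  ∫_0^1 9*x^6 dx = 9/7;
    ∫_0^1 -12*x^5 dx = -2;  ∫_0^1 4*x^4 dx = 4/5;  ∫_0^1 -6*x^3 dx = -3/2;
    ∫_0^1 4*x dx = 2;  ∫_0^1 1 dx = 1.
  Sum: 4/9 − 1/2 + 9/7 − 2 + 4/5 − 3/2 + 2 + 1 = 482/315.
  ∫_0^1 u'(x)^2 dx = ∫_0^1 (64*x^6 - 48*x^5 + 73*x^4 - 56*x^3 + 28*x^2 - 16*x + 4) dx. Term by term:
    ∫_0^1 64*x^6 dx = 64/7;  ∫_0^1 -48*x^5 dx = -8;  ∫_0^1 73*x^4 dx = 73/5;
    ∫_0^1 -56*x^3 dx = -14;  ∫_0^1 28*x^2 dx = 28/3;  ∫_0^1 -16*x dx = -8;
    ∫_0^1 4 dx = 4.
  Sum: 64/7 − 8 + 73/5 − 14 + 28/3 − 8 + 4 = 743/105.
Adding: ||u||_{H^1}^2 = 482/315 + 743/105 = 2711/315.


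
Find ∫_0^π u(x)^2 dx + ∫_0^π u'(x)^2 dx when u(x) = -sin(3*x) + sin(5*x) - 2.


||u||_{H^1(0,π)}^2 = 16/15 + 22*π

u'(x) = -3*cos(3*x) + 5*cos(5*x).
Expand u² and (u')² and integrate term by term on (0, π), using: for integers n ≥ 1, ∫_0^π sin²(nx) dx = ∫_0^π cos²(nx) dx = π/2; for n ≠ n', ∫_0^π sin(nx)sin(n'x) dx = ∫_0^π cos(nx)cos(n'x) dx = 0; and by product-to-sum, ∫_0^π sin(nx)cos(n'x) dx = ½∫_0^π [sin((n+n')x) + sin((n−n')x)] dx, which is 0 when n+n' is even and 2n/(n²−n'²) when n+n' is odd (it need not vanish on (0, π)). For the constant mode: ∫_0^π 1 dx = π, ∫_0^π cos(nx) dx = 0, ∫_0^π sin(nx) dx = (1−(−1)^n)/n.
  u² squared terms: (-2)²·∫1 dx = 4·π = 4*π;  (-1)²·∫sin(3x)² dx = 1·π/2 = π/2;  (1)²·∫sin(5x)² dx = 1·π/2 = π/2.
  u² cross terms: 2·(-2)·(-1)·∫1·sin(3x) dx = 4·(2/3) = 8/3;  2·(-2)·(1)·∫1·sin(5x) dx = -4·(2/5) = -8/5;  2·(-1)·(1)·∫sin(3x)·sin(5x) dx = -2·(0) = 0.
  So ∫_0^π u² dx = 4*π + π/2 + π/2 + 8/3 − 8/5 + 0 = 16/15 + 5*π.
  (u')² squared terms: (-3)²·∫cos(3x)² dx = 9·π/2 = 9*π/2;  (5)²·∫cos(5x)² dx = 25·π/2 = 25*π/2.
  (u')² cross terms: 2·(-3)·(5)·∫cos(3x)·cos(5x) dx = -30·(0) = 0.
  So ∫_0^π (u')² dx = 9*π/2 + 25*π/2 + 0 = 17*π.
||u||_{H^1}^2 = (16/15 + 5*π) + (17*π) = 16/15 + 22*π.


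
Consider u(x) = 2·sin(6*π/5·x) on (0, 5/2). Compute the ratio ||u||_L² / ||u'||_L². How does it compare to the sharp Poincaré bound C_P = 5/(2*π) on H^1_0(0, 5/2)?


||u||_L² / ||u'||_L² = 5/(6*π) < C_P = 5/(2*π).

u(x) = 2·sin(6*π/5·x), so u'(x) = 12*π*cos(6*π*x/5)/5.
Writing u(x) = A·sin(kπx/L) with A = 2 and k = 3, use ∫_0^L sin²(kπx/L) dx = L/2 and ∫_0^L cos²(kπx/L) dx = L/2.
u² = 4·sin²(6*π/5·x) and (u')² = 144*π^2/25·cos²(6*π/5·x), and each of sin², cos² integrates to L/2 = 5/4 over (0, 5/2).
∫_0^5/2 u² dx = 5, so ||u||_L² = sqrt(5).
∫_0^5/2 (u')² dx = 36*π^2/5, so ||u'||_L² = 6*sqrt(5)*π/5.
Ratio ||u||_L² / ||u'||_L² = 5/(6*π).
Sharp Poincaré constant on H^1_0(0, 5/2) is C_P = L/π = 5/(2*π), achieved by sin(2*π/5·x).
This is the k = 3 harmonic; the ratio L/(kπ) is strictly less than C_P = L/π, consistent with the sharp inequality ||u||_L² ≤ C_P ||u'||_L².


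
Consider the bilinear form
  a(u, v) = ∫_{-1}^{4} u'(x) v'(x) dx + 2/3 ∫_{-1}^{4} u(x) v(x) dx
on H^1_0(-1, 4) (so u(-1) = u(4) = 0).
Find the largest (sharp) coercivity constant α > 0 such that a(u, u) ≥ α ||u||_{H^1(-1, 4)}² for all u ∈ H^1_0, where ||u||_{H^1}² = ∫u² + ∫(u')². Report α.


α = (π^2 + 50/3)/(π^2 + 25)

Coercivity of a(·,·) on H^1_0(-1, 4) means a(u, u) ≥ α ||u||_{H^1}² for every u ∈ H^1_0.
The interval has length L = 5, and Poincaré/coercivity depend only on L. Here a(u, u) = ∫(u')² + (2/3)·∫u².
Here 0 < c = 2/3 < 1. The condition a(u,u) ≥ α||u||_{H^1}² reads (1−α)∫(u')² ≥ (α−c)∫u². Any admissible α is ≤ 1 (rapidly oscillating u have ∫u²/∫(u')² → 0), and α = 1 would force 0 ≥ (1−c)∫u², impossible since c < 1; so 1−α > 0. By the sharp Poincaré inequality on H^1_0 of an interval of length L, ∫(u')² ≥ (π/L)²∫u² with equality for the first sine mode sin(π(x−x₀)/L) (x₀ the left endpoint), so the inequality holds for all u iff (1−α)(π/L)² ≥ α − c, i.e. α ≤ ((π/L)² + c)/((π/L)² + 1) = (1 + c(L/π)²)/(1 + (L/π)²). With (π/L)² = π^2/25 and c = 2/3, the largest admissible constant is α = ((π/L)² + c)/((π/L)² + 1).
Simplifying, α = (π^2 + 50/3)/(π^2 + 25).


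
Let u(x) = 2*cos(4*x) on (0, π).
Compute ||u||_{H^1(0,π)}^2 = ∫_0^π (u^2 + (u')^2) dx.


||u||_{H^1(0,π)}^2 = 34*π

u'(x) = -8*sin(4*x).
Expand u² and (u')² and integrate term by term on (0, π), using: for integers n ≥ 1, ∫_0^π sin²(nx) dx = ∫_0^π cos²(nx) dx = π/2; for n ≠ n', ∫_0^π sin(nx)sin(n'x) dx = ∫_0^π cos(nx)cos(n'x) dx = 0; and by product-to-sum, ∫_0^π sin(nx)cos(n'x) dx = ½∫_0^π [sin((n+n')x) + sin((n−n')x)] dx, which is 0 when n+n' is even and 2n/(n²−n'²) when n+n' is odd (it need not vanish on (0, π)).
  u² squared terms: (2)²·∫cos(4x)² dx = 4·π/2 = 2*π.
  So ∫_0^π u² dx = 2*π.
  (u')² squared terms: (-8)²·∫sin(4x)² dx = 64·π/2 = 32*π.
  So ∫_0^π (u')² dx = 32*π.
||u||_{H^1}^2 = (2*π) + (32*π) = 34*π.


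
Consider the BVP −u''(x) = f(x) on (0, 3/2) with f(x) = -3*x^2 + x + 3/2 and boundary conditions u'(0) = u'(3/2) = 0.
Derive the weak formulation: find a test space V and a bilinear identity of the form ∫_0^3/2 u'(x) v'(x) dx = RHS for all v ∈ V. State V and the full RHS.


V = H^1(0, 3/2) (no boundary constraint on v; u is determined up to an additive constant); weak form: ∫_0^3/2 u'v' dx = ∫_0^3/2 (-3*x^2 + x + 3/2) v dx for all v ∈ V.

Multiply both sides by a test function v and integrate from 0 to 3/2:
  ∫_0^3/2 −u''(x) v(x) dx = ∫_0^3/2 f(x) v(x) dx.
Integrate the LHS by parts once:
  ∫_0^3/2 −u'' v dx = −[u'(x) v(x)]_0^3/2 + ∫_0^3/2 u'(x) v'(x) dx.
Thus ∫_0^3/2 u'(x) v'(x) dx = ∫_0^3/2 f(x) v(x) dx + [u'(x) v(x)]_0^3/2.
Choose V so that boundary terms are either known or forced to vanish.
u has homogeneous Neumann: u'(0) = u'(3/2) = 0. So [u' v]_0^3/2 = 0·v(3/2) − 0·v(0) = 0 for any v; take V = H^1(0, 3/2).
Weak formulation: find u (satisfying any essential BC) such that ∫_0^3/2 u'(x) v'(x) dx = ∫_0^3/2 f v dx for all v ∈ V (homogeneous Neumann, so boundary terms vanish).
Substituting f(x) = -3*x^2 + x + 3/2, the right-hand side is ∫_0^3/2 (-3*x^2 + x + 3/2) v dx.
Compatibility check (pure Neumann): taking v ≡ 1 ∈ V gives 0 = ∫_0^3/2 f dx + (0) − (0), i.e. ∫_0^3/2 f dx must equal u'(0) − u'(3/2) = 0. Indeed ∫_0^3/2 (-3*x^2 + x + 3/2) dx = 0, so the data are compatible. The solution is then unique only up to an additive constant (fix it e.g. by requiring ∫_0^3/2 u dx = 0).


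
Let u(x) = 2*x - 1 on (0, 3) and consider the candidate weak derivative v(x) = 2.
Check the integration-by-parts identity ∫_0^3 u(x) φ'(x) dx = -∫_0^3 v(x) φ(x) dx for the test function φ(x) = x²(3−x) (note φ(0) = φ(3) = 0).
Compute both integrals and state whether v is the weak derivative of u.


LHS = -27/2, RHS = -27/2. Yes, v = u' weakly.

u(x) = 2*x - 1, classical derivative u'(x) = 2.
φ(x) = x²(3−x), so φ'(x) = 3*x*(2 - x).
Note φ(0) = φ(3) = 0, so the boundary term u·φ vanishes.
LHS = ∫_0^3 u(x) φ'(x) dx = ∫_0^3 (-6*x^3 + 15*x^2 - 6*x) dx. Term by term:
  ∫_0^3 -6*x^3 dx = -243/2;  ∫_0^3 15*x^2 dx = 135;  ∫_0^3 -6*x dx = -27.
Sum: -243/2 + 135 − 27 = -27/2.
So LHS = -27/2.
∫_0^3 v(x) φ(x) dx = ∫_0^3 (-2*x^3 + 6*x^2) dx. Term by term:
  ∫_0^3 -2*x^3 dx = -81/2;  ∫_0^3 6*x^2 dx = 54.
Sum: -81/2 + 54 = 27/2.
So RHS = -∫_0^3 v(x) φ(x) dx = -27/2.
LHS = RHS, so the identity holds for this test φ.
Moreover u is smooth here and v(x) = u'(x) = 2 pointwise, so the identity holds for every test function. Hence v is the weak derivative of u.


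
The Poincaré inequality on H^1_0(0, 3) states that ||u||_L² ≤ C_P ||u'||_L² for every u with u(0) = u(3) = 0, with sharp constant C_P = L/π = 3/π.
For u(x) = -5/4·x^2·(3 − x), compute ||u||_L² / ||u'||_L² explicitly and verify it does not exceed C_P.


||u||_L² / ||u'||_L² = 3*sqrt(14)/14 < C_P = 3/π.

u(x) = -5/4·x^2·(3 − x), so u'(x) = 15*x*(x - 2)/4.
u(x) = -5/4·x^2·(3 − x) vanishes at x = 0 and x = 3, so u ∈ H^1_0(0, 3). Differentiate via the product rule and integrate the resulting polynomials term by term.
  ∫_0^3 u² dx = ∫_0^3 (25*x^6/16 - 75*x^5/8 + 225*x^4/16) dx. Term by term:
    ∫_0^3 25*x^6/16 dx = 54675/112;  ∫_0^3 -75*x^5/8 dx = -18225/16;  ∫_0^3 225*x^4/16 dx = 10935/16.
  Sum: 54675/112 − 18225/16 + 10935/16 = 3645/112.
  ∫_0^3 (u')² dx = ∫_0^3 (225*x^4/16 - 225*x^3/4 + 225*x^2/4) dx. Term by term:
    ∫_0^3 225*x^4/16 dx = 10935/16;  ∫_0^3 -225*x^3/4 dx = -18225/16;  ∫_0^3 225*x^2/4 dx = 2025/4.
  Sum: 10935/16 − 18225/16 + 2025/4 = 405/8.
∫_0^3 u² dx = 3645/112, so ||u||_L² = 27*sqrt(35)/28.
∫_0^3 (u')² dx = 405/8, so ||u'||_L² = 9*sqrt(10)/4.
Ratio ||u||_L² / ||u'||_L² = 3*sqrt(14)/14.
Sharp Poincaré constant on H^1_0(0, 3) is C_P = L/π = 3/π, achieved by sin(π/3·x).
A polynomial bump cannot attain the sharp Poincaré constant (only the first sine eigenfunction does), so the ratio is strictly less than C_P, consistent with ||u||_L² ≤ C_P ||u'||_L².


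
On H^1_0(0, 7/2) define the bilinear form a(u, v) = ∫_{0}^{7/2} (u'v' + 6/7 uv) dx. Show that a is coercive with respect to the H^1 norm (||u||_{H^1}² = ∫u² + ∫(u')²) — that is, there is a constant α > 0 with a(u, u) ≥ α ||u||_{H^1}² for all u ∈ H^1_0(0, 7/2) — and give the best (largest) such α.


α = 2*(2*π^2 + 21)/(4*π^2 + 49)

Coercivity of a(·,·) on H^1_0(0, 7/2) means a(u, u) ≥ α ||u||_{H^1}² for every u ∈ H^1_0.
The interval has length L = 7/2, and Poincaré/coercivity depend only on L. Here a(u, u) = ∫(u')² + (6/7)·∫u².
Here 0 < c = 6/7 < 1. The condition a(u,u) ≥ α||u||_{H^1}² reads (1−α)∫(u')² ≥ (α−c)∫u². Any admissible α is ≤ 1 (rapidly oscillating u have ∫u²/∫(u')² → 0), and α = 1 would force 0 ≥ (1−c)∫u², impossible since c < 1; so 1−α > 0. By the sharp Poincaré inequality on H^1_0 of an interval of length L, ∫(u')² ≥ (π/L)²∫u² with equality for the first sine mode sin(π(x−x₀)/L) (x₀ the left endpoint), so the inequality holds for all u iff (1−α)(π/L)² ≥ α − c, i.e. α ≤ ((π/L)² + c)/((π/L)² + 1) = (1 + c(L/π)²)/(1 + (L/π)²). With (π/L)² = 4*π^2/49 and c = 6/7, the largest admissible constant is α = ((π/L)² + c)/((π/L)² + 1).
Simplifying, α = 2*(2*π^2 + 21)/(4*π^2 + 49).


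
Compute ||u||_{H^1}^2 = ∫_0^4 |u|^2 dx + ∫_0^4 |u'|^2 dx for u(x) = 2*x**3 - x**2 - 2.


||u||_{H^1}^2 = 432176/35

The H^1 norm (squared) on an interval (0, L) is
  ||u||_{H^1}^2 = ∫_0^L u(x)^2 dx + ∫_0^L u'(x)^2 dx.
Compute u'(x) = 6*x**2 - 2*x.
Then u(x)^2 = 4*x**6 - 4*x**5 + x**4 - 8*x**3 + 4*x**2 + 4 and u'(x)^2 = 36*x**4 - 24*x**3 + 4*x**2.
Integrate each monomial from 0 to 4 using ∫_0^4 c·x^n dx = c·4^(n+1)/(n+1):
  ∫_0^4 u(x)^2 dx = ∫_0^4 (4*x^6 - 4*x^5 + x^4 - 8*x^3 + 4*x^2 + 4) dx. Term by term:
    ∫_0^4 4*x^6 dx = 65536/7;  ∫_0^4 -4*x^5 dx = -8192/3;  ∫_0^4 x^4 dx = 1024/5;
    ∫_0^4 -8*x^3 dx = -512;  ∫_0^4 4*x^2 dx = 256/3;  ∫_0^4 4 dx = 16.
  Sum: 65536/7 − 8192/3 + 1024/5 − 512 + 256/3 + 16 = 674704/105.
  ∫_0^4 u'(x)^2 dx = ∫_0^4 (36*x^4 - 24*x^3 + 4*x^2) dx. Term by term:
    ∫_0^4 36*x^4 dx = 36864/5;  ∫_0^4 -24*x^3 dx = -1536;  ∫_0^4 4*x^2 dx = 256/3.
  Sum: 36864/5 − 1536 + 256/3 = 88832/15.
Adding: ||u||_{H^1}^2 = 674704/105 + 88832/15 = 432176/35.


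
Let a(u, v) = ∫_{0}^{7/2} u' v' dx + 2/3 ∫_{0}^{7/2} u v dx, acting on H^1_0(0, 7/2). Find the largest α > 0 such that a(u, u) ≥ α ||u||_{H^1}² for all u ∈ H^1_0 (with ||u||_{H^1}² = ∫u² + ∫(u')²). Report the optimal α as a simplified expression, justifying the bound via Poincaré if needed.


α = 2*(49 + 6*π^2)/(3*(4*π^2 + 49))

Coercivity of a(·,·) on H^1_0(0, 7/2) means a(u, u) ≥ α ||u||_{H^1}² for every u ∈ H^1_0.
The interval has length L = 7/2, and Poincaré/coercivity depend only on L. Here a(u, u) = ∫(u')² + (2/3)·∫u².
Here 0 < c = 2/3 < 1. The condition a(u,u) ≥ α||u||_{H^1}² reads (1−α)∫(u')² ≥ (α−c)∫u². Any admissible α is ≤ 1 (rapidly oscillating u have ∫u²/∫(u')² → 0), and α = 1 would force 0 ≥ (1−c)∫u², impossible since c < 1; so 1−α > 0. By the sharp Poincaré inequality on H^1_0 of an interval of length L, ∫(u')² ≥ (π/L)²∫u² with equality for the first sine mode sin(π(x−x₀)/L) (x₀ the left endpoint), so the inequality holds for all u iff (1−α)(π/L)² ≥ α − c, i.e. α ≤ ((π/L)² + c)/((π/L)² + 1) = (1 + c(L/π)²)/(1 + (L/π)²). With (π/L)² = 4*π^2/49 and c = 2/3, the largest admissible constant is α = ((π/L)² + c)/((π/L)² + 1).
Simplifying, α = 2*(49 + 6*π^2)/(3*(4*π^2 + 49)).


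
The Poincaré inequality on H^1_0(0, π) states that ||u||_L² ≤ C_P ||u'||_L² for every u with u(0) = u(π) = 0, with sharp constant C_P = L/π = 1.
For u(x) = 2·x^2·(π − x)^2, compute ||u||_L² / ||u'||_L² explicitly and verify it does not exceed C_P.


||u||_L² / ||u'||_L² = sqrt(3)*π/6 < C_P = 1.

u(x) = 2·x^2·(π − x)^2, so u'(x) = 4*x*(x - π)*(2*x - π).
u(x) = 2·x^2·(π − x)^2 vanishes at x = 0 and x = π, so u ∈ H^1_0(0, π). Differentiate via the product rule and integrate the resulting polynomials term by term.
  ∫_0^π u² dx = ∫_0^π (4*x^8 - 16*π*x^7 + 24*π^2*x^6 - 16*π^3*x^5 + 4*π^4*x^4) dx. Term by term:
    ∫_0^π 4*x^8 dx = 4*π^9/9;  ∫_0^π -16*π*x^7 dx = -2*π^9;  ∫_0^π 24*π^2*x^6 dx = 24*π^9/7;
    ∫_0^π -16*π^3*x^5 dx = -8*π^9/3;  ∫_0^π 4*π^4*x^4 dx = 4*π^9/5.
  Sum: 4*π^9/9 − 2*π^9 + 24*π^9/7 − 8*π^9/3 + 4*π^9/5 = 2*π^9/315.
  ∫_0^π (u')² dx = ∫_0^π (64*x^6 - 192*π*x^5 + 208*π^2*x^4 - 96*π^3*x^3 + 16*π^4*x^2) dx. Term by term:
    ∫_0^π 64*x^6 dx = 64*π^7/7;  ∫_0^π -192*π*x^5 dx = -32*π^7;  ∫_0^π 208*π^2*x^4 dx = 208*π^7/5;
    ∫_0^π -96*π^3*x^3 dx = -24*π^7;  ∫_0^π 16*π^4*x^2 dx = 16*π^7/3.
  Sum: 64*π^7/7 − 32*π^7 + 208*π^7/5 − 24*π^7 + 16*π^7/3 = 8*π^7/105.
∫_0^π u² dx = 2*π^9/315, so ||u||_L² = sqrt(70)*π^(9/2)/105.
∫_0^π (u')² dx = 8*π^7/105, so ||u'||_L² = 2*sqrt(210)*π^(7/2)/105.
Ratio ||u||_L² / ||u'||_L² = sqrt(3)*π/6.
Sharp Poincaré constant on H^1_0(0, π) is C_P = L/π = 1, achieved by sin(x).
A polynomial bump cannot attain the sharp Poincaré constant (only the first sine eigenfunction does), so the ratio is strictly less than C_P, consistent with ||u||_L² ≤ C_P ||u'||_L².


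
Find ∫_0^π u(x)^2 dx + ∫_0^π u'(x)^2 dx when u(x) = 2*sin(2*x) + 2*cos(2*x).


||u||_{H^1(0,π)}^2 = 20*π

u'(x) = -4*sin(2*x) + 4*cos(2*x).
Expand u² and (u')² and integrate term by term on (0, π), using: for integers n ≥ 1, ∫_0^π sin²(nx) dx = ∫_0^π cos²(nx) dx = π/2; for n ≠ n', ∫_0^π sin(nx)sin(n'x) dx = ∫_0^π cos(nx)cos(n'x) dx = 0; and by product-to-sum, ∫_0^π sin(nx)cos(n'x) dx = ½∫_0^π [sin((n+n')x) + sin((n−n')x)] dx, which is 0 when n+n' is even and 2n/(n²−n'²) when n+n' is odd (it need not vanish on (0, π)).
  u² squared terms: (2)²·∫cos(2x)² dx = 4·π/2 = 2*π;  (2)²·∫sin(2x)² dx = 4·π/2 = 2*π.
  u² cross terms: 2·(2)·(2)·∫cos(2x)·sin(2x) dx = 8·(0) = 0.
  So ∫_0^π u² dx = 2*π + 2*π + 0 = 4*π.
  (u')² squared terms: (-4)²·∫sin(2x)² dx = 16·π/2 = 8*π;  (4)²·∫cos(2x)² dx = 16·π/2 = 8*π.
  (u')² cross terms: 2·(-4)·(4)·∫sin(2x)·cos(2x) dx = -32·(0) = 0.
  So ∫_0^π (u')² dx = 8*π + 8*π + 0 = 16*π.
||u||_{H^1}^2 = (4*π) + (16*π) = 20*π.


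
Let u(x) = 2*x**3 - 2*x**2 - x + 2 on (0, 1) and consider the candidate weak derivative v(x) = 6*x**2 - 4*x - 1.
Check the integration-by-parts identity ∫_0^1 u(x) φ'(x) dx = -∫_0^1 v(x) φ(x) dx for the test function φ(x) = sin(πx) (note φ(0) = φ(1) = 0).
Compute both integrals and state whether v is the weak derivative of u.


LHS = 24/π^3, RHS = 24/π^3. Yes, v = u' weakly.

u(x) = 2*x**3 - 2*x**2 - x + 2, classical derivative u'(x) = 6*x**2 - 4*x - 1.
φ(x) = sin(πx), so φ'(x) = π*cos(π*x).
Note φ(0) = φ(1) = 0, so the boundary term u·φ vanishes.
LHS = ∫_0^1 u(x) φ'(x) dx = ∫_0^1 (2*π*x^3*cos(π*x) - 2*π*x^2*cos(π*x) - π*x*cos(π*x) + 2*π*cos(π*x)) dx. Term by term:
  ∫_0^1 2*π*cos(π*x) dx = 0;  ∫_0^1 -π*x*cos(π*x) dx = 2/π;  ∫_0^1 -2*π*x^2*cos(π*x) dx = 4/π;
  ∫_0^1 2*π*x^3*cos(π*x) dx = -6/π + 24/π^3.
Sum: 0 + 2/π + 4/π + -6/π + 24/π^3 = 24/π^3.
So LHS = 24/π^3.
∫_0^1 v(x) φ(x) dx = ∫_0^1 (6*x^2*sin(π*x) - 4*x*sin(π*x) - sin(π*x)) dx. Term by term:
  ∫_0^1 -sin(π*x) dx = -2/π;  ∫_0^1 -4*x*sin(π*x) dx = -4/π;  ∫_0^1 6*x^2*sin(π*x) dx = -24/π^3 + 6/π.
Sum: -2/π − 4/π + -24/π^3 + 6/π = -24/π^3.
So RHS = -∫_0^1 v(x) φ(x) dx = 24/π^3.
LHS = RHS, so the identity holds for this test φ.
Moreover u is smooth here and v(x) = u'(x) = 6*x**2 - 4*x - 1 pointwise, so the identity holds for every test function. Hence v is the weak derivative of u.


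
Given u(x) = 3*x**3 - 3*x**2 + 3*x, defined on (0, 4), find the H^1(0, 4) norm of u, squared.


||u||_{H^1}^2 = 864204/35

The H^1 norm (squared) on an interval (0, L) is
  ||u||_{H^1}^2 = ∫_0^L u(x)^2 dx + ∫_0^L u'(x)^2 dx.
Compute u'(x) = 9*x**2 - 6*x + 3.
Then u(x)^2 = 9*x**6 - 18*x**5 + 27*x**4 - 18*x**3 + 9*x**2 and u'(x)^2 = 81*x**4 - 108*x**3 + 90*x**2 - 36*x + 9.
Integrate each monomial from 0 to 4 using ∫_0^4 c·x^n dx = c·4^(n+1)/(n+1):
  ∫_0^4 u(x)^2 dx = ∫_0^4 (9*x^6 - 18*x^5 + 27*x^4 - 18*x^3 + 9*x^2) dx. Term by term:
    ∫_0^4 9*x^6 dx = 147456/7;  ∫_0^4 -18*x^5 dx = -12288;  ∫_0^4 27*x^4 dx = 27648/5;
    ∫_0^4 -18*x^3 dx = -1152;  ∫_0^4 9*x^2 dx = 192.
  Sum: 147456/7 − 12288 + 27648/5 − 1152 + 192 = 467136/35.
  ∫_0^4 u'(x)^2 dx = ∫_0^4 (81*x^4 - 108*x^3 + 90*x^2 - 36*x + 9) dx. Term by term:
    ∫_0^4 81*x^4 dx = 82944/5;  ∫_0^4 -108*x^3 dx = -6912;  ∫_0^4 90*x^2 dx = 1920;
    ∫_0^4 -36*x dx = -288;  ∫_0^4 9 dx = 36.
  Sum: 82944/5 − 6912 + 1920 − 288 + 36 = 56724/5.
Adding: ||u||_{H^1}^2 = 467136/35 + 56724/5 = 864204/35.


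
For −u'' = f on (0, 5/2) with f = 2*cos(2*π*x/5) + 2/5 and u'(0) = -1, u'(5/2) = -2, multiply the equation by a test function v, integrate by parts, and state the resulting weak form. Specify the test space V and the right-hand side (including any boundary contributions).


V = H^1(0, 5/2) (v unrestricted at boundary; u is determined up to an additive constant); weak form: ∫_0^5/2 u'v' dx = ∫_0^5/2 (2*cos(2*π*x/5) + 2/5) v dx − 2·v(5/2) + v(0) for all v ∈ V.

Multiply both sides by a test function v and integrate from 0 to 5/2:
  ∫_0^5/2 −u''(x) v(x) dx = ∫_0^5/2 f(x) v(x) dx.
Integrate the LHS by parts once:
  ∫_0^5/2 −u'' v dx = −[u'(x) v(x)]_0^5/2 + ∫_0^5/2 u'(x) v'(x) dx.
Thus ∫_0^5/2 u'(x) v'(x) dx = ∫_0^5/2 f(x) v(x) dx + [u'(x) v(x)]_0^5/2.
Choose V so that boundary terms are either known or forced to vanish.
u has inhomogeneous Neumann u'(0) = -1, u'(5/2) = -2. [u' v]_0^5/2 = (-2)·v(5/2) − (-1)·v(0) = − 2·v(5/2) + v(0). Take V = H^1(0, 5/2); boundary term becomes part of RHS.
Weak formulation: find u (satisfying any essential BC) such that ∫_0^5/2 u'(x) v'(x) dx = ∫_0^5/2 f v dx − 2·v(5/2) + v(0) for all v ∈ V (Neumann data are natural BCs: they enter the RHS as boundary terms).
Substituting f(x) = 2*cos(2*π*x/5) + 2/5, the right-hand side is ∫_0^5/2 (2*cos(2*π*x/5) + 2/5) v dx − 2·v(5/2) + v(0).
Compatibility check (pure Neumann): taking v ≡ 1 ∈ V gives 0 = ∫_0^5/2 f dx + (-2) − (-1), i.e. ∫_0^5/2 f dx must equal u'(0) − u'(5/2) = 1. Indeed ∫_0^5/2 (2*cos(2*π*x/5) + 2/5) dx = 1, so the data are compatible. The solution is then unique only up to an additive constant (fix it e.g. by requiring ∫_0^5/2 u dx = 0).


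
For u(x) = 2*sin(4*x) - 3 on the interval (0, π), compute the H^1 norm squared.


||u||_{H^1(0,π)}^2 = 43*π

u'(x) = 8*cos(4*x).
Expand u² and (u')² and integrate term by term on (0, π), using: for integers n ≥ 1, ∫_0^π sin²(nx) dx = ∫_0^π cos²(nx) dx = π/2; for n ≠ n', ∫_0^π sin(nx)sin(n'x) dx = ∫_0^π cos(nx)cos(n'x) dx = 0; and by product-to-sum, ∫_0^π sin(nx)cos(n'x) dx = ½∫_0^π [sin((n+n')x) + sin((n−n')x)] dx, which is 0 when n+n' is even and 2n/(n²−n'²) when n+n' is odd (it need not vanish on (0, π)). For the constant mode: ∫_0^π 1 dx = π, ∫_0^π cos(nx) dx = 0, ∫_0^π sin(nx) dx = (1−(−1)^n)/n.
  u² squared terms: (-3)²·∫1 dx = 9·π = 9*π;  (2)²·∫sin(4x)² dx = 4·π/2 = 2*π.
  u² cross terms: 2·(-3)·(2)·∫1·sin(4x) dx = -12·(0) = 0.
  So ∫_0^π u² dx = 9*π + 2*π + 0 = 11*π.
  (u')² squared terms: (8)²·∫cos(4x)² dx = 64·π/2 = 32*π.
  So ∫_0^π (u')² dx = 32*π.
||u||_{H^1}^2 = (11*π) + (32*π) = 43*π.


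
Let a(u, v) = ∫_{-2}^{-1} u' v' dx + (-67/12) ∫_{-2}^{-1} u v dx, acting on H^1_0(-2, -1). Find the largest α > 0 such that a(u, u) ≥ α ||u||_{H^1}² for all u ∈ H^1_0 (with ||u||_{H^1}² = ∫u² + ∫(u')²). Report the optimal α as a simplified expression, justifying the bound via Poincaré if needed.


α = (-67/12 + π^2)/(1 + π^2)

Coercivity of a(·,·) on H^1_0(-2, -1) means a(u, u) ≥ α ||u||_{H^1}² for every u ∈ H^1_0.
The interval has length L = 1, and Poincaré/coercivity depend only on L. Here a(u, u) = ∫(u')² + (-67/12)·∫u².
Here c = -67/12 < 0 with |c| < (π/L)² = π^2, so coercivity still holds. The condition a(u,u) ≥ α||u||_{H^1}² reads (1−α)∫(u')² ≥ (α−c)∫u². Any admissible α is ≤ 1 (rapidly oscillating u have ∫u²/∫(u')² → 0), and α = 1 would force 0 ≥ (1−c)∫u², impossible since c < 1; so 1−α > 0. By the sharp Poincaré inequality on H^1_0 of an interval of length L, ∫(u')² ≥ (π/L)²∫u² with equality for the first sine mode sin(π(x−x₀)/L) (x₀ the left endpoint), so the inequality holds for all u iff (1−α)(π/L)² ≥ α − c, i.e. α ≤ ((π/L)² + c)/((π/L)² + 1) = (1 + c(L/π)²)/(1 + (L/π)²). (Direct route, valid since c ≤ 0: Poincaré gives c∫u² ≥ c(L/π)²∫(u')², so a(u,u) ≥ (1 + c(L/π)²)∫(u')², while ||u||_{H^1}² ≤ (1 + (L/π)²)∫(u')²; dividing yields the same α.) With (π/L)² = π^2 and c = -67/12, the largest admissible constant is α = ((π/L)² + c)/((π/L)² + 1).
Simplifying, α = (-67/12 + π^2)/(1 + π^2).


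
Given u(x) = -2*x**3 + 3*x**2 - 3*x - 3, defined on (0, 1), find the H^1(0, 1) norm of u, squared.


||u||_{H^1}^2 = 1433/70

The H^1 norm (squared) on an interval (0, L) is
  ||u||_{H^1}^2 = ∫_0^L u(x)^2 dx + ∫_0^L u'(x)^2 dx.
Compute u'(x) = -6*x**2 + 6*x - 3.
Then u(x)^2 = 4*x**6 - 12*x**5 + 21*x**4 - 6*x**3 - 9*x**2 + 18*x + 9 and u'(x)^2 = 36*x**4 - 72*x**3 + 72*x**2 - 36*x + 9.
Integrate each monomial from 0 to 1 using ∫_0^1 c·x^n dx = c·1^(n+1)/(n+1):
  ∫_0^1 u(x)^2 dx = ∫_0^1 (4*x^6 - 12*x^5 + 21*x^4 - 6*x^3 - 9*x^2 + 18*x + 9) dx. Term by term:
    ∫_0^1 4*x^6 dx = 4/7;  ∫_0^1 -12*x^5 dx = -2;  ∫_0^1 21*x^4 dx = 21/5;
    ∫_0^1 -6*x^3 dx = -3/2;  ∫_0^1 -9*x^2 dx = -3;  ∫_0^1 18*x dx = 9;
    ∫_0^1 9 dx = 9.
  Sum: 4/7 − 2 + 21/5 − 3/2 − 3 + 9 + 9 = 1139/70.
  ∫_0^1 u'(x)^2 dx = ∫_0^1 (36*x^4 - 72*x^3 + 72*x^2 - 36*x + 9) dx. Term by term:
    ∫_0^1 36*x^4 dx = 36/5;  ∫_0^1 -72*x^3 dx = -18;  ∫_0^1 72*x^2 dx = 24;
    ∫_0^1 -36*x dx = -18;  ∫_0^1 9 dx = 9.
  Sum: 36/5 − 18 + 24 − 18 + 9 = 21/5.
Adding: ||u||_{H^1}^2 = 1139/70 + 21/5 = 1433/70.
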